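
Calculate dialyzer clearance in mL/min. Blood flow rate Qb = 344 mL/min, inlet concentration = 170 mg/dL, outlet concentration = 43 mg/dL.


K = Qb * (Cb_in - Cb_out) / Cb_in
K = 344 * (170 - 43) / 170
K = 257 mL/min


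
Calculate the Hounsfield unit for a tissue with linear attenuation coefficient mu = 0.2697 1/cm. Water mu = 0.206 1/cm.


HU = ((mu_tissue - mu_water) / mu_water) * 1000
HU = ((0.2697 - 0.206) / 0.206) * 1000
HU = 309.2


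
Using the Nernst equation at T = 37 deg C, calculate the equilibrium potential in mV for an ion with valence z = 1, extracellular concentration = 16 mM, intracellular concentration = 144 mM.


E = (RT/(zF)) * ln(C_out/C_in)
T = 37 + 273.15 = 310.15 K
E = (8.314 * 310.15 / (1 * 96485)) * ln(16/144)
E = -58.72 mV


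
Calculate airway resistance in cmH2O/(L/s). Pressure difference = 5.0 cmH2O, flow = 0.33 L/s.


R = dP / flow
R = 5.0 / 0.33
R = 15.15 cmH2O/(L/s)


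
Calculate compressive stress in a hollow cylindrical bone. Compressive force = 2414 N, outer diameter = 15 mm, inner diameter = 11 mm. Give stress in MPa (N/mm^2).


A = pi*(r_o^2 - r_i^2)
r_o = 7.5 mm, r_i = 5.5 mm
A = 81.6814 mm^2
sigma = F/A = 2414 / 81.6814
sigma = 29.55 MPa


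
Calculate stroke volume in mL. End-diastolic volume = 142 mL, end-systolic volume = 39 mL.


SV = EDV - ESV
SV = 142 - 39
SV = 103 mL


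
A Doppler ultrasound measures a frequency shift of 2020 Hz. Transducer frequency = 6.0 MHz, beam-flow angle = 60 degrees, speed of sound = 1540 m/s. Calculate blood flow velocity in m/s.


v = fd * c / (2 * f0 * cos(theta))
v = 2020 * 1540 / (2 * 6.0000e+06 * cos(60))
v = 0.5185 m/s


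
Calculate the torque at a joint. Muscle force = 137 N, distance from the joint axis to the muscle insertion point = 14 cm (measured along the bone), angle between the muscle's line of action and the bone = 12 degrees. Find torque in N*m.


Torque = F * d * sin(theta)   (moment arm = d*sin(theta))
d = 14 cm = 0.14 m
Torque = 137 * 0.14 * sin(12)
Torque = 3.988 N*m


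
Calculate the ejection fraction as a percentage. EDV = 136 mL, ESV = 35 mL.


SV = EDV - ESV = 136 - 35 = 101 mL
EF = SV/EDV * 100 = 101/136 * 100
EF = 74.26%


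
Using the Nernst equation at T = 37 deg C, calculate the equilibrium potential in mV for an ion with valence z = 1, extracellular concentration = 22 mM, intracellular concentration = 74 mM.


E = (RT/(zF)) * ln(C_out/C_in)
T = 37 + 273.15 = 310.15 K
E = (8.314 * 310.15 / (1 * 96485)) * ln(22/74)
E = -32.42 mV


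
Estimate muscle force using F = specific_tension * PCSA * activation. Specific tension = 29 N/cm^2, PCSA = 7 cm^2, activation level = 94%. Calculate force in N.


F = sigma * PCSA * activation
F = 29 * 7 * 0.94
F = 190.8 N


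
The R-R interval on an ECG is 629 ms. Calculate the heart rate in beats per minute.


HR = 60 / RR_interval(s)
RR = 629 ms = 0.629 s
HR = 60 / 0.629 = 95.39 bpm


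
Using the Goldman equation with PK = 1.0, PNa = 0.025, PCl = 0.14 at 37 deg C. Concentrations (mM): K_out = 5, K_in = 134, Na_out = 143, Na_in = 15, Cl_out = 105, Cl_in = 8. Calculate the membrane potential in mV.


Vm = (RT/F)*ln((PK*Ko + PNa*Nao + PCl*Cli)/(PK*Ki + PNa*Nai + PCl*Clo))
Numer = 9.695, Denom = 149.075
Vm = -73.04 mV


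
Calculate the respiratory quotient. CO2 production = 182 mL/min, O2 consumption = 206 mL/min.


RQ = VCO2 / VO2
RQ = 182 / 206
RQ = 0.8835


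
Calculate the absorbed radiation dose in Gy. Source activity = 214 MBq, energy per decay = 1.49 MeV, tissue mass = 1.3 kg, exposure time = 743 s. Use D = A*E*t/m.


A = 214 MBq = 2.1400e+08 Bq
E = 1.49 MeV = 2.38698e-13 J
D = A*E*t/m = 2.1400e+08*2.38698e-13*743/1.3
D = 0.02919 Gy


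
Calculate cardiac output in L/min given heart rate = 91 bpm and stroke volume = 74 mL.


CO = HR * SV
CO = 91 * 74 / 1000
CO = 6.734 L/min


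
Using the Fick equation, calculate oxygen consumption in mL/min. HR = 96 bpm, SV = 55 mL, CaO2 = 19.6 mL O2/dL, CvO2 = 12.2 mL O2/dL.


CO = HR*SV = 96*55/1000 = 5.28 L/min
a-v O2 diff = 19.6 - 12.2 = 7.4 mL/dL
VO2 = CO * (CaO2-CvO2) * 10 dL/L
VO2 = 5.28 * 7.4 * 10
VO2 = 390.7 mL/min


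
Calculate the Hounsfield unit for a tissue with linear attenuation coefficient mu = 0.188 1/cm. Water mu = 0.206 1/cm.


HU = ((mu_tissue - mu_water) / mu_water) * 1000
HU = ((0.188 - 0.206) / 0.206) * 1000
HU = -87.38


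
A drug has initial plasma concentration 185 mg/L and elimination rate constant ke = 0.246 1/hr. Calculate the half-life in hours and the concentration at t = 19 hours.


t_half = ln(2) / ke = 0.693147 / 0.246 = 2.818 hr
C(t) = C0 * exp(-ke*t) = 185 * exp(-0.246*19)
C(19) = 1.727 mg/L


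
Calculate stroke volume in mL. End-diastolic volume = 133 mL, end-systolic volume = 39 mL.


SV = EDV - ESV
SV = 133 - 39
SV = 94 mL


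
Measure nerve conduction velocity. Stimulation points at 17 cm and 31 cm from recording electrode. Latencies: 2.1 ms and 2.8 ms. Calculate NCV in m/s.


Distance = (31 - 17) / 100 = 0.14 m
dt = (2.8 - 2.1) / 1000 = 7.0000e-04 s
NCV = dist / dt = 200 m/s


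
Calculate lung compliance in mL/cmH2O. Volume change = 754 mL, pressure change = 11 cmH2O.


C = dV / dP
C = 754 / 11
C = 68.55 mL/cmH2O


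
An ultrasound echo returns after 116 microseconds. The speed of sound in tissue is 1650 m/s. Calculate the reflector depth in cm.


depth = c * t / 2
t = 116 us = 1.1600e-04 s
depth = 1650 * 1.1600e-04 / 2
depth = 0.0957 m = 9.57 cm


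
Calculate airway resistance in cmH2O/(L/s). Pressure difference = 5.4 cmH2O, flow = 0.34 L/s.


R = dP / flow
R = 5.4 / 0.34
R = 15.88 cmH2O/(L/s)


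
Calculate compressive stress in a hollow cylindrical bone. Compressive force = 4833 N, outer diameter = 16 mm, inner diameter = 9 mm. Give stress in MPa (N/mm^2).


A = pi*(r_o^2 - r_i^2)
r_o = 8 mm, r_i = 4.5 mm
A = 137.445 mm^2
sigma = F/A = 4833 / 137.445
sigma = 35.16 MPa


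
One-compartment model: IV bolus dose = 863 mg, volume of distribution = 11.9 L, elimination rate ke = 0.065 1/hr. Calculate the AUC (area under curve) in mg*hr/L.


C0 = Dose/Vd = 863/11.9 = 72.521 mg/L
AUC = C0/ke = 72.521/0.065
AUC = 1116 mg*hr/L


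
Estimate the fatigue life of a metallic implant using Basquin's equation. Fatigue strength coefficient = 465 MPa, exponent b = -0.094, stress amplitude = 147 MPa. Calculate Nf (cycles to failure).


sigma_a = sigma_f' * (2Nf)^b
2Nf = (sigma_a/sigma_f')^(1/b)
2Nf = (147/465)^(1/-0.094)
2Nf = 209214.45
Nf = 1.046e+05


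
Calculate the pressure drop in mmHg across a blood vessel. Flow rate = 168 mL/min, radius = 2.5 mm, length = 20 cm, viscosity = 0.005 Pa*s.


dP = 8*mu*L*Q / (pi*r^4)
Q = 168 mL/min = 2.8e-06 m^3/s
dP = 182.532 Pa = 182.532 / 133.322 mmHg = 1.369 mmHg


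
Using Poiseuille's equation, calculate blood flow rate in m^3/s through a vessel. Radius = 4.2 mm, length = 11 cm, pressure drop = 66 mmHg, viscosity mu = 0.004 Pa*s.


Q = pi*r^4*dP / (8*mu*L)
r = 0.0042 m, L = 0.11 m
dP = 66 mmHg = 8799.252 Pa
Q = 0.002444 m^3/s


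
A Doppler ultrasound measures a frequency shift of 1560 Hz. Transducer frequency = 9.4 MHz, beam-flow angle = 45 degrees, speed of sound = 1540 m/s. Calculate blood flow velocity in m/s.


v = fd * c / (2 * f0 * cos(theta))
v = 1560 * 1540 / (2 * 9.4000e+06 * cos(45))
v = 0.1807 m/s


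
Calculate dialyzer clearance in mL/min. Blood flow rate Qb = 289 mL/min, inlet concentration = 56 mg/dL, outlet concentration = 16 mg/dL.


K = Qb * (Cb_in - Cb_out) / Cb_in
K = 289 * (56 - 16) / 56
K = 206.4 mL/min


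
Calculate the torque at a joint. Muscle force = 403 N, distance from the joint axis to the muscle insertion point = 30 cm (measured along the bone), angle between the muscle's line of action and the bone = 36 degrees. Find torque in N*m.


Torque = F * d * sin(theta)   (moment arm = d*sin(theta))
d = 30 cm = 0.3 m
Torque = 403 * 0.3 * sin(36)
Torque = 71.06 N*m


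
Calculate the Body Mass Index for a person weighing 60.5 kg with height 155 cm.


BMI = weight / height^2
height = 155 cm = 1.55 m
BMI = 60.5 / 1.55^2
BMI = 25.18 kg/m^2


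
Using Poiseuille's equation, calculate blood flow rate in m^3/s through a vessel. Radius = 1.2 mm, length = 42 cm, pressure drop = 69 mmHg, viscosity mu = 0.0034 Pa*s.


Q = pi*r^4*dP / (8*mu*L)
r = 0.0012 m, L = 0.42 m
dP = 69 mmHg = 9199.218 Pa
Q = 5.2457e-06 m^3/s


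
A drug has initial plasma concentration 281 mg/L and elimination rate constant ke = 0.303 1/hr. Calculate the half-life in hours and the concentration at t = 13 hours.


t_half = ln(2) / ke = 0.693147 / 0.303 = 2.288 hr
C(t) = C0 * exp(-ke*t) = 281 * exp(-0.303*13)
C(13) = 5.47 mg/L


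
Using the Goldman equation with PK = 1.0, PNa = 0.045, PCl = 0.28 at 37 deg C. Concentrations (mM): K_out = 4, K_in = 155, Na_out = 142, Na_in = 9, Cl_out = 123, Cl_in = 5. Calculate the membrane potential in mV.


Vm = (RT/F)*ln((PK*Ko + PNa*Nao + PCl*Cli)/(PK*Ki + PNa*Nai + PCl*Clo))
Numer = 11.79, Denom = 189.845
Vm = -74.27 mV


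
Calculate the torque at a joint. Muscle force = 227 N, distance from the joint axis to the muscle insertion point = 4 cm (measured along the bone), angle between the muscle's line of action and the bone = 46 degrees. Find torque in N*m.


Torque = F * d * sin(theta)   (moment arm = d*sin(theta))
d = 4 cm = 0.04 m
Torque = 227 * 0.04 * sin(46)
Torque = 6.532 N*m


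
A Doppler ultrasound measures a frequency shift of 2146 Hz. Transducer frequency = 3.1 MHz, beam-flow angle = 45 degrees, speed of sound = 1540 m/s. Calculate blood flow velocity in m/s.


v = fd * c / (2 * f0 * cos(theta))
v = 2146 * 1540 / (2 * 3.1000e+06 * cos(45))
v = 0.7538 m/s


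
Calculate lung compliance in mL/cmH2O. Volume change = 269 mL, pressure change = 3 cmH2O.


C = dV / dP
C = 269 / 3
C = 89.67 mL/cmH2O


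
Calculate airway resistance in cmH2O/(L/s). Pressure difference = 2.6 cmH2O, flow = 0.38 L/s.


R = dP / flow
R = 2.6 / 0.38
R = 6.842 cmH2O/(L/s)


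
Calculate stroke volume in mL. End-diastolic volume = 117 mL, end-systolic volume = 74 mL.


SV = EDV - ESV
SV = 117 - 74
SV = 43 mL


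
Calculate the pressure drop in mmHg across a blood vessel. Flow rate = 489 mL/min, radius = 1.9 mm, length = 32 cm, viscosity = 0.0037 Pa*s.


dP = 8*mu*L*Q / (pi*r^4)
Q = 489 mL/min = 8.15e-06 m^3/s
dP = 1885.54 Pa = 1885.54 / 133.322 mmHg = 14.14 mmHg


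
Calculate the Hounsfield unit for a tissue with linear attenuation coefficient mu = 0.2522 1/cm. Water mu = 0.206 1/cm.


HU = ((mu_tissue - mu_water) / mu_water) * 1000
HU = ((0.2522 - 0.206) / 0.206) * 1000
HU = 224.3


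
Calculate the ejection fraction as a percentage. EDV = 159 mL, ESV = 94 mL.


SV = EDV - ESV = 159 - 94 = 65 mL
EF = SV/EDV * 100 = 65/159 * 100
EF = 40.88%


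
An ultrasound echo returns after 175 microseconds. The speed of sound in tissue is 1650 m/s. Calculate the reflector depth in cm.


depth = c * t / 2
t = 175 us = 1.7500e-04 s
depth = 1650 * 1.7500e-04 / 2
depth = 0.144375 m = 14.4375 cm


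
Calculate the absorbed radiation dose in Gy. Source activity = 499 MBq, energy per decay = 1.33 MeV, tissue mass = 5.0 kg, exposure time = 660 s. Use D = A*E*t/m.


A = 499 MBq = 4.9900e+08 Bq
E = 1.33 MeV = 2.13066e-13 J
D = A*E*t/m = 4.9900e+08*2.13066e-13*660/5.0
D = 0.01403 Gy


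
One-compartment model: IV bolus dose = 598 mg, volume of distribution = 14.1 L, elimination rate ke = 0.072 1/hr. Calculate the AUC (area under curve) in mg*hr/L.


C0 = Dose/Vd = 598/14.1 = 42.4113 mg/L
AUC = C0/ke = 42.4113/0.072
AUC = 589 mg*hr/L


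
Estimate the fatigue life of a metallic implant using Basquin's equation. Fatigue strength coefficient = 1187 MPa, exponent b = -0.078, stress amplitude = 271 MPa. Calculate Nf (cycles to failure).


sigma_a = sigma_f' * (2Nf)^b
2Nf = (sigma_a/sigma_f')^(1/b)
2Nf = (271/1187)^(1/-0.078)
2Nf = 1.6754091e+08
Nf = 8.3770e+07


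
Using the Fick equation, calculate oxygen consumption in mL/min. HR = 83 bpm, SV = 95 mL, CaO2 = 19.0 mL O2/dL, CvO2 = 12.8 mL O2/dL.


CO = HR*SV = 83*95/1000 = 7.885 L/min
a-v O2 diff = 19.0 - 12.8 = 6.2 mL/dL
VO2 = CO * (CaO2-CvO2) * 10 dL/L
VO2 = 7.885 * 6.2 * 10
VO2 = 488.9 mL/min


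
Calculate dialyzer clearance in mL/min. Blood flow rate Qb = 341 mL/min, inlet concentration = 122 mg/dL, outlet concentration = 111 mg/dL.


K = Qb * (Cb_in - Cb_out) / Cb_in
K = 341 * (122 - 111) / 122
K = 30.75 mL/min


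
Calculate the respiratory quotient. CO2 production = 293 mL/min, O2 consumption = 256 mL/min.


RQ = VCO2 / VO2
RQ = 293 / 256
RQ = 1.145


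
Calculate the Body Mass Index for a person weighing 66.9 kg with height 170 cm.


BMI = weight / height^2
height = 170 cm = 1.7 m
BMI = 66.9 / 1.7^2
BMI = 23.15 kg/m^2


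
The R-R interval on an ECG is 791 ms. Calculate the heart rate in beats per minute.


HR = 60 / RR_interval(s)
RR = 791 ms = 0.791 s
HR = 60 / 0.791 = 75.85 bpm


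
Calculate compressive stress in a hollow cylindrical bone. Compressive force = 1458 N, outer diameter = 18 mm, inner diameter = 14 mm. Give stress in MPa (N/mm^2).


A = pi*(r_o^2 - r_i^2)
r_o = 9 mm, r_i = 7 mm
A = 100.531 mm^2
sigma = F/A = 1458 / 100.531
sigma = 14.5 MPa


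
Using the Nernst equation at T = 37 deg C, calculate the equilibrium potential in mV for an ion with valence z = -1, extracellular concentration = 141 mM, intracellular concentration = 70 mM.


E = (RT/(zF)) * ln(C_out/C_in)
T = 37 + 273.15 = 310.15 K
E = (8.314 * 310.15 / (-1 * 96485)) * ln(141/70)
E = -18.71 mV


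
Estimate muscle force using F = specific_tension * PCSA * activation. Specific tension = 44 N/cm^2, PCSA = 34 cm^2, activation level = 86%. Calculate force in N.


F = sigma * PCSA * activation
F = 44 * 34 * 0.86
F = 1287 N


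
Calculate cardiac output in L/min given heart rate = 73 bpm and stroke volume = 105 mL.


CO = HR * SV
CO = 73 * 105 / 1000
CO = 7.665 L/min


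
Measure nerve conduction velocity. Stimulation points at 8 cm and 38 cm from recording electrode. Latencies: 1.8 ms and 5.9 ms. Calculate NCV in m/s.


Distance = (38 - 8) / 100 = 0.3 m
dt = (5.9 - 1.8) / 1000 = 0.0041 s
NCV = dist / dt = 73.17 m/s


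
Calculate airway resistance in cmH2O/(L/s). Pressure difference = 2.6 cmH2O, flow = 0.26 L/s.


R = dP / flow
R = 2.6 / 0.26
R = 10 cmH2O/(L/s)


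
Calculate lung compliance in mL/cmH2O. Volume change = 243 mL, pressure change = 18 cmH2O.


C = dV / dP
C = 243 / 18
C = 13.5 mL/cmH2O


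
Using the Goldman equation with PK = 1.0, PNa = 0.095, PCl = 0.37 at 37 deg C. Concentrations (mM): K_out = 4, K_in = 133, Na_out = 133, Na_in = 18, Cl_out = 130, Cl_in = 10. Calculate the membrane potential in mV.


Vm = (RT/F)*ln((PK*Ko + PNa*Nao + PCl*Cli)/(PK*Ki + PNa*Nai + PCl*Clo))
Numer = 20.335, Denom = 182.81
Vm = -58.69 mV


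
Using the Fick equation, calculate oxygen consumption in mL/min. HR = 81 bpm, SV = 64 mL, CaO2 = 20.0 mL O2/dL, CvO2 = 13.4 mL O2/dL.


CO = HR*SV = 81*64/1000 = 5.184 L/min
a-v O2 diff = 20.0 - 13.4 = 6.6 mL/dL
VO2 = CO * (CaO2-CvO2) * 10 dL/L
VO2 = 5.184 * 6.6 * 10
VO2 = 342.1 mL/min


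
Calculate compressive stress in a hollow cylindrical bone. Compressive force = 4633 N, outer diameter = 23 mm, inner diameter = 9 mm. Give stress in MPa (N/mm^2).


A = pi*(r_o^2 - r_i^2)
r_o = 11.5 mm, r_i = 4.5 mm
A = 351.858 mm^2
sigma = F/A = 4633 / 351.858
sigma = 13.17 MPa


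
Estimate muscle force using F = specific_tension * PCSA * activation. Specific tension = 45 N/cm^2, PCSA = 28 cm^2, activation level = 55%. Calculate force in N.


F = sigma * PCSA * activation
F = 45 * 28 * 0.55
F = 693 N


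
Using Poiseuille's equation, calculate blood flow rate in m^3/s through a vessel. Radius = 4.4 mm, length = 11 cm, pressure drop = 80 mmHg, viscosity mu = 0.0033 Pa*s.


Q = pi*r^4*dP / (8*mu*L)
r = 0.0044 m, L = 0.11 m
dP = 80 mmHg = 10665.76 Pa
Q = 0.004325 m^3/s


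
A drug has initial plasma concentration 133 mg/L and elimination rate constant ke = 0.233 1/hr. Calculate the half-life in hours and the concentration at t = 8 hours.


t_half = ln(2) / ke = 0.693147 / 0.233 = 2.975 hr
C(t) = C0 * exp(-ke*t) = 133 * exp(-0.233*8)
C(8) = 20.62 mg/L


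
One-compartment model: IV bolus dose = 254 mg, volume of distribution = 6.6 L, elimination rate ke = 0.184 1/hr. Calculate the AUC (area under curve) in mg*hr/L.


C0 = Dose/Vd = 254/6.6 = 38.4848 mg/L
AUC = C0/ke = 38.4848/0.184
AUC = 209.2 mg*hr/L


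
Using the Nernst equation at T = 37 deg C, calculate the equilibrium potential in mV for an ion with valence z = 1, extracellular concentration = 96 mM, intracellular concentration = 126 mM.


E = (RT/(zF)) * ln(C_out/C_in)
T = 37 + 273.15 = 310.15 K
E = (8.314 * 310.15 / (1 * 96485)) * ln(96/126)
E = -7.268 mV


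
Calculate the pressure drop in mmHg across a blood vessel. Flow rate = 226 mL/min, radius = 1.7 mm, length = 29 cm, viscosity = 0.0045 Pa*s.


dP = 8*mu*L*Q / (pi*r^4)
Q = 226 mL/min = 3.76667e-06 m^3/s
dP = 1498.69 Pa = 1498.69 / 133.322 mmHg = 11.24 mmHg


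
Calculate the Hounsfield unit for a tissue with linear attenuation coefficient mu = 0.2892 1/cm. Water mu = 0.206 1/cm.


HU = ((mu_tissue - mu_water) / mu_water) * 1000
HU = ((0.2892 - 0.206) / 0.206) * 1000
HU = 403.9


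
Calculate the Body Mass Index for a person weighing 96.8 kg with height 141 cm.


BMI = weight / height^2
height = 141 cm = 1.41 m
BMI = 96.8 / 1.41^2
BMI = 48.69 kg/m^2


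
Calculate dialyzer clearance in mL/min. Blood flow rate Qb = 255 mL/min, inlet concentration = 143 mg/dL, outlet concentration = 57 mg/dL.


K = Qb * (Cb_in - Cb_out) / Cb_in
K = 255 * (143 - 57) / 143
K = 153.4 mL/min


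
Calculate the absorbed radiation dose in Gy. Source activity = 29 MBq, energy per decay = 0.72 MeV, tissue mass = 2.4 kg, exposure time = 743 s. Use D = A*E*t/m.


A = 29 MBq = 2.9000e+07 Bq
E = 0.72 MeV = 1.15344e-13 J
D = A*E*t/m = 2.9000e+07*1.15344e-13*743/2.4
D = 0.001036 Gy


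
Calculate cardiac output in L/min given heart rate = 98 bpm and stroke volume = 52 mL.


CO = HR * SV
CO = 98 * 52 / 1000
CO = 5.096 L/min


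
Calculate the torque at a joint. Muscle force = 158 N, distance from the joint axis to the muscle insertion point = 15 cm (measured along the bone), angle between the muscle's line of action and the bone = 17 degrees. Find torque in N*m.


Torque = F * d * sin(theta)   (moment arm = d*sin(theta))
d = 15 cm = 0.15 m
Torque = 158 * 0.15 * sin(17)
Torque = 6.929 N*m


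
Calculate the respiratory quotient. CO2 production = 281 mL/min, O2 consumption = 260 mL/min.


RQ = VCO2 / VO2
RQ = 281 / 260
RQ = 1.081


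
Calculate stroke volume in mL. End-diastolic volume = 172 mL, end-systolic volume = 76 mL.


SV = EDV - ESV
SV = 172 - 76
SV = 96 mL


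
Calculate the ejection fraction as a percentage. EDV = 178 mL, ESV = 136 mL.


SV = EDV - ESV = 178 - 136 = 42 mL
EF = SV/EDV * 100 = 42/178 * 100
EF = 23.6%


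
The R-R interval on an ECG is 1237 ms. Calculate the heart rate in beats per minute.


HR = 60 / RR_interval(s)
RR = 1237 ms = 1.237 s
HR = 60 / 1.237 = 48.5 bpm


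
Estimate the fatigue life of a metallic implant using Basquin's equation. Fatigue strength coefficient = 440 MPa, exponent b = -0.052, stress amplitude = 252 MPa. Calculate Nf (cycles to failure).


sigma_a = sigma_f' * (2Nf)^b
2Nf = (sigma_a/sigma_f')^(1/b)
2Nf = (252/440)^(1/-0.052)
2Nf = 45169.862
Nf = 2.258e+04


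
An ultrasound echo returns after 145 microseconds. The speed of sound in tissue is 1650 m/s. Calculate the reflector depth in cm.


depth = c * t / 2
t = 145 us = 1.4500e-04 s
depth = 1650 * 1.4500e-04 / 2
depth = 0.119625 m = 11.9625 cm


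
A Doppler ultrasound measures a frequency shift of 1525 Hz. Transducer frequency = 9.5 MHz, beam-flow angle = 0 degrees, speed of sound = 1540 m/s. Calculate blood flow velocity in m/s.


v = fd * c / (2 * f0 * cos(theta))
v = 1525 * 1540 / (2 * 9.5000e+06 * cos(0))
v = 0.1236 m/s


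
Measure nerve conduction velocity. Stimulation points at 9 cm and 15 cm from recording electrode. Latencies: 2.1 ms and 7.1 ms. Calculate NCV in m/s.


Distance = (15 - 9) / 100 = 0.06 m
dt = (7.1 - 2.1) / 1000 = 0.005 s
NCV = dist / dt = 12 m/s


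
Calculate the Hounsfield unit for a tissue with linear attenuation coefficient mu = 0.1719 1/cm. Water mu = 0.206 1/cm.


HU = ((mu_tissue - mu_water) / mu_water) * 1000
HU = ((0.1719 - 0.206) / 0.206) * 1000
HU = -165.5


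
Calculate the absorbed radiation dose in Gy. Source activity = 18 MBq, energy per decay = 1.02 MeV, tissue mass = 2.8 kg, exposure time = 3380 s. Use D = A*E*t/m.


A = 18 MBq = 1.8000e+07 Bq
E = 1.02 MeV = 1.63404e-13 J
D = A*E*t/m = 1.8000e+07*1.63404e-13*3380/2.8
D = 0.003551 Gy


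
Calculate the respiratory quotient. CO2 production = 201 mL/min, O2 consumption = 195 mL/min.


RQ = VCO2 / VO2
RQ = 201 / 195
RQ = 1.031


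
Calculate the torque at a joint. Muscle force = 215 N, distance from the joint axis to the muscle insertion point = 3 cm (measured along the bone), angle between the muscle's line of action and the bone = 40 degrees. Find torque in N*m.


Torque = F * d * sin(theta)   (moment arm = d*sin(theta))
d = 3 cm = 0.03 m
Torque = 215 * 0.03 * sin(40)
Torque = 4.146 N*m


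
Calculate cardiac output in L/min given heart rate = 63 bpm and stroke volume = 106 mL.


CO = HR * SV
CO = 63 * 106 / 1000
CO = 6.678 L/min


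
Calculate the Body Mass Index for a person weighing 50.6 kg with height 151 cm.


BMI = weight / height^2
height = 151 cm = 1.51 m
BMI = 50.6 / 1.51^2
BMI = 22.19 kg/m^2


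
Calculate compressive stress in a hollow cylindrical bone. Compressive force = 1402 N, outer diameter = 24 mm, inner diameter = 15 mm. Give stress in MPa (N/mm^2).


A = pi*(r_o^2 - r_i^2)
r_o = 12 mm, r_i = 7.5 mm
A = 275.675 mm^2
sigma = F/A = 1402 / 275.675
sigma = 5.086 MPa


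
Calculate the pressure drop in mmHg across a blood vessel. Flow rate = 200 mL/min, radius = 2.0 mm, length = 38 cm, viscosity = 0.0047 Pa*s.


dP = 8*mu*L*Q / (pi*r^4)
Q = 200 mL/min = 3.33333e-06 m^3/s
dP = 947.501 Pa = 947.501 / 133.322 mmHg = 7.107 mmHg


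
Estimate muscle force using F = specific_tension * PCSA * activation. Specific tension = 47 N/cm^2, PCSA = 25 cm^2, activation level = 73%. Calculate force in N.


F = sigma * PCSA * activation
F = 47 * 25 * 0.73
F = 857.8 N


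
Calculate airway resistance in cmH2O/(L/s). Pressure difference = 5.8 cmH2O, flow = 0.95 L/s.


R = dP / flow
R = 5.8 / 0.95
R = 6.105 cmH2O/(L/s)


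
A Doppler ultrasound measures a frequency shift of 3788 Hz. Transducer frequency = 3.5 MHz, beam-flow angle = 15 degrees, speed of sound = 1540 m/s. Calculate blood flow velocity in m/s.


v = fd * c / (2 * f0 * cos(theta))
v = 3788 * 1540 / (2 * 3.5000e+06 * cos(15))
v = 0.8628 m/s


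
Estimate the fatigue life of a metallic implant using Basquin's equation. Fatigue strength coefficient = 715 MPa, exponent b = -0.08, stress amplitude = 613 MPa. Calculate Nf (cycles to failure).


sigma_a = sigma_f' * (2Nf)^b
2Nf = (sigma_a/sigma_f')^(1/b)
2Nf = (613/715)^(1/-0.08)
2Nf = 6.8480921
Nf = 3.424


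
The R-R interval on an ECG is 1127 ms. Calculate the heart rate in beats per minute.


HR = 60 / RR_interval(s)
RR = 1127 ms = 1.127 s
HR = 60 / 1.127 = 53.24 bpm


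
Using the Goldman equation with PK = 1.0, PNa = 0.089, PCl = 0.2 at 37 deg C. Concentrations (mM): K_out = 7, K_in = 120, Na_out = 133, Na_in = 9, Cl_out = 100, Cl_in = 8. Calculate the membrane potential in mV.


Vm = (RT/F)*ln((PK*Ko + PNa*Nao + PCl*Cli)/(PK*Ki + PNa*Nai + PCl*Clo))
Numer = 20.437, Denom = 140.801
Vm = -51.58 mV


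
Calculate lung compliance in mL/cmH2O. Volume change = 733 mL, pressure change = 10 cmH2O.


C = dV / dP
C = 733 / 10
C = 73.3 mL/cmH2O


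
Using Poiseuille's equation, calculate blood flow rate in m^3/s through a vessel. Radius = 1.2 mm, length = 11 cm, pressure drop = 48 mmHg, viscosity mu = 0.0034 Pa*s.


Q = pi*r^4*dP / (8*mu*L)
r = 0.0012 m, L = 0.11 m
dP = 48 mmHg = 6399.456 Pa
Q = 1.3933e-05 m^3/s


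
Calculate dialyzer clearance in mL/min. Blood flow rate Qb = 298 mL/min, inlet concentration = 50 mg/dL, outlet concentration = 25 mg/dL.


K = Qb * (Cb_in - Cb_out) / Cb_in
K = 298 * (50 - 25) / 50
K = 149 mL/min


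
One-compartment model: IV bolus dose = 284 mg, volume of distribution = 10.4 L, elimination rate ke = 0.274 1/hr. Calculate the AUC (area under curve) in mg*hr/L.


C0 = Dose/Vd = 284/10.4 = 27.3077 mg/L
AUC = C0/ke = 27.3077/0.274
AUC = 99.66 mg*hr/L


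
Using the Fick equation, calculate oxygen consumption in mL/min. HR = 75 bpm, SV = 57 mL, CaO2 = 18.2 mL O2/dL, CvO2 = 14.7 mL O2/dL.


CO = HR*SV = 75*57/1000 = 4.275 L/min
a-v O2 diff = 18.2 - 14.7 = 3.5 mL/dL
VO2 = CO * (CaO2-CvO2) * 10 dL/L
VO2 = 4.275 * 3.5 * 10
VO2 = 149.6 mL/min


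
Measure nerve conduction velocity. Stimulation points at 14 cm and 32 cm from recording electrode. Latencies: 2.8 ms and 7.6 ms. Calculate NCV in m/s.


Distance = (32 - 14) / 100 = 0.18 m
dt = (7.6 - 2.8) / 1000 = 0.0048 s
NCV = dist / dt = 37.5 m/s


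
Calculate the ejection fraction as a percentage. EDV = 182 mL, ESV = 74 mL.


SV = EDV - ESV = 182 - 74 = 108 mL
EF = SV/EDV * 100 = 108/182 * 100
EF = 59.34%


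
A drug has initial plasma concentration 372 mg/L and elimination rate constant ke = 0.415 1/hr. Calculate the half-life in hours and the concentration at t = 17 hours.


t_half = ln(2) / ke = 0.693147 / 0.415 = 1.67 hr
C(t) = C0 * exp(-ke*t) = 372 * exp(-0.415*17)
C(17) = 0.3211 mg/L


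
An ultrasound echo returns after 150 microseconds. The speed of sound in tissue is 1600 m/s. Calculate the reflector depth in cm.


depth = c * t / 2
t = 150 us = 1.5000e-04 s
depth = 1600 * 1.5000e-04 / 2
depth = 0.12 m = 12 cm


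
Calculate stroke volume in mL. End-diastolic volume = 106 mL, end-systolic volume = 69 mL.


SV = EDV - ESV
SV = 106 - 69
SV = 37 mL


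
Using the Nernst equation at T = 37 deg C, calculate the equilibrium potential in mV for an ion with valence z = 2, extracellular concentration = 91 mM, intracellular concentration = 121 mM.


E = (RT/(zF)) * ln(C_out/C_in)
T = 37 + 273.15 = 310.15 K
E = (8.314 * 310.15 / (2 * 96485)) * ln(91/121)
E = -3.807 mV


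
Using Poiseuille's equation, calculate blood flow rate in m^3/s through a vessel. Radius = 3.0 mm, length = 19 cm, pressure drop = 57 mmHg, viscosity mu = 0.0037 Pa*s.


Q = pi*r^4*dP / (8*mu*L)
r = 0.003 m, L = 0.19 m
dP = 57 mmHg = 7599.354 Pa
Q = 3.4385e-04 m^3/s


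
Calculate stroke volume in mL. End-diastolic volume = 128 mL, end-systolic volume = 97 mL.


SV = EDV - ESV
SV = 128 - 97
SV = 31 mL


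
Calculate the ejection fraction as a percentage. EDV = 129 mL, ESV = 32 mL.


SV = EDV - ESV = 129 - 32 = 97 mL
EF = SV/EDV * 100 = 97/129 * 100
EF = 75.19%


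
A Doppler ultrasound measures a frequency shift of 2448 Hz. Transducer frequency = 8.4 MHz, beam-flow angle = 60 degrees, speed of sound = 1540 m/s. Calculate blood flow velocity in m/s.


v = fd * c / (2 * f0 * cos(theta))
v = 2448 * 1540 / (2 * 8.4000e+06 * cos(60))
v = 0.4488 m/s


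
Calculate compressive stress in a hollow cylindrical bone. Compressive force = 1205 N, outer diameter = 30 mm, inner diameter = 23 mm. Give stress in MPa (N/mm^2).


A = pi*(r_o^2 - r_i^2)
r_o = 15 mm, r_i = 11.5 mm
A = 291.383 mm^2
sigma = F/A = 1205 / 291.383
sigma = 4.135 MPa


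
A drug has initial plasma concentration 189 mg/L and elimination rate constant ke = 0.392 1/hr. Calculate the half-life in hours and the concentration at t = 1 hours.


t_half = ln(2) / ke = 0.693147 / 0.392 = 1.768 hr
C(t) = C0 * exp(-ke*t) = 189 * exp(-0.392*1)
C(1) = 127.7 mg/L


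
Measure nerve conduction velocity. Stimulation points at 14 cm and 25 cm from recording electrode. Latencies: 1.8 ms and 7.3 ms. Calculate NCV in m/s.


Distance = (25 - 14) / 100 = 0.11 m
dt = (7.3 - 1.8) / 1000 = 0.0055 s
NCV = dist / dt = 20 m/s


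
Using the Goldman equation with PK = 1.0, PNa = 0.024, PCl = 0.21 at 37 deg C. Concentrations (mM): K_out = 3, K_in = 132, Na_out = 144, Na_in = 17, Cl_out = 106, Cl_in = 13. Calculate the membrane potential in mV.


Vm = (RT/F)*ln((PK*Ko + PNa*Nao + PCl*Cli)/(PK*Ki + PNa*Nai + PCl*Clo))
Numer = 9.186, Denom = 154.668
Vm = -75.46 mV


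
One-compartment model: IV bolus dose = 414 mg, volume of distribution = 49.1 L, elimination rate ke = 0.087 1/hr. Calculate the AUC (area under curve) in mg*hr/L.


C0 = Dose/Vd = 414/49.1 = 8.43177 mg/L
AUC = C0/ke = 8.43177/0.087
AUC = 96.92 mg*hr/L


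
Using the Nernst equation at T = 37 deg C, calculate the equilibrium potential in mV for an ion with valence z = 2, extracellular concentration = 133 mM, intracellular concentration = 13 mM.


E = (RT/(zF)) * ln(C_out/C_in)
T = 37 + 273.15 = 310.15 K
E = (8.314 * 310.15 / (2 * 96485)) * ln(133/13)
E = 31.07 mV


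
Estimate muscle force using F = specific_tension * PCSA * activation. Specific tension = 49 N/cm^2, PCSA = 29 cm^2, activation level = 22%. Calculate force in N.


F = sigma * PCSA * activation
F = 49 * 29 * 0.22
F = 312.6 N


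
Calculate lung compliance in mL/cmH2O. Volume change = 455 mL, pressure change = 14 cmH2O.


C = dV / dP
C = 455 / 14
C = 32.5 mL/cmH2O


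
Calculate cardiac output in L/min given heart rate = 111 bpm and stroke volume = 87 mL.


CO = HR * SV
CO = 111 * 87 / 1000
CO = 9.657 L/min


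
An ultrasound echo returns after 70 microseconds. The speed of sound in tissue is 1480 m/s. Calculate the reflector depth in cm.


depth = c * t / 2
t = 70 us = 7.0000e-05 s
depth = 1480 * 7.0000e-05 / 2
depth = 0.0518 m = 5.18 cm


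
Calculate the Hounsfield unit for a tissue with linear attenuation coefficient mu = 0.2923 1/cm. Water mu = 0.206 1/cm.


HU = ((mu_tissue - mu_water) / mu_water) * 1000
HU = ((0.2923 - 0.206) / 0.206) * 1000
HU = 418.9


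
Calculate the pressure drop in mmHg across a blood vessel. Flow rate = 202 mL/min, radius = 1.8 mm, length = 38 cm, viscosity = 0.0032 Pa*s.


dP = 8*mu*L*Q / (pi*r^4)
Q = 202 mL/min = 3.36667e-06 m^3/s
dP = 993.08 Pa = 993.08 / 133.322 mmHg = 7.449 mmHg


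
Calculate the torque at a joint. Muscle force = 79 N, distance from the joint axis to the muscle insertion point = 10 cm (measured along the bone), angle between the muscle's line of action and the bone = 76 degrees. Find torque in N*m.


Torque = F * d * sin(theta)   (moment arm = d*sin(theta))
d = 10 cm = 0.1 m
Torque = 79 * 0.1 * sin(76)
Torque = 7.665 N*m


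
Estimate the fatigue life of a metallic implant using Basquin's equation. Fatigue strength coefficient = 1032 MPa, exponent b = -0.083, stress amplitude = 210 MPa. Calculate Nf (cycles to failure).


sigma_a = sigma_f' * (2Nf)^b
2Nf = (sigma_a/sigma_f')^(1/b)
2Nf = (210/1032)^(1/-0.083)
2Nf = 2.1421418e+08
Nf = 1.0711e+08


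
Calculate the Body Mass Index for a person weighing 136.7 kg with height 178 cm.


BMI = weight / height^2
height = 178 cm = 1.78 m
BMI = 136.7 / 1.78^2
BMI = 43.14 kg/m^2


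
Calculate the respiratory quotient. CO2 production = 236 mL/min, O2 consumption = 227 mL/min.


RQ = VCO2 / VO2
RQ = 236 / 227
RQ = 1.04


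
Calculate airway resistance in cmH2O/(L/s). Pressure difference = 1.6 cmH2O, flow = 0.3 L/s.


R = dP / flow
R = 1.6 / 0.3
R = 5.333 cmH2O/(L/s)


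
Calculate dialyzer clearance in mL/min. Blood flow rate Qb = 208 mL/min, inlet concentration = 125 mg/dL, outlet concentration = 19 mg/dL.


K = Qb * (Cb_in - Cb_out) / Cb_in
K = 208 * (125 - 19) / 125
K = 176.4 mL/min


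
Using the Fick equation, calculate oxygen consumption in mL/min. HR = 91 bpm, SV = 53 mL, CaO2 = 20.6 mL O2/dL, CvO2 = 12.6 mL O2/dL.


CO = HR*SV = 91*53/1000 = 4.823 L/min
a-v O2 diff = 20.6 - 12.6 = 8 mL/dL
VO2 = CO * (CaO2-CvO2) * 10 dL/L
VO2 = 4.823 * 8 * 10
VO2 = 385.8 mL/min


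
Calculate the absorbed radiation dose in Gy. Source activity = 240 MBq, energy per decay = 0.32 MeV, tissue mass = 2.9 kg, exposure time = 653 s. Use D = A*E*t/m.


A = 240 MBq = 2.4000e+08 Bq
E = 0.32 MeV = 5.1264e-14 J
D = A*E*t/m = 2.4000e+08*5.1264e-14*653/2.9
D = 0.00277 Gy


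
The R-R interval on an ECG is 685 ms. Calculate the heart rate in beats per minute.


HR = 60 / RR_interval(s)
RR = 685 ms = 0.685 s
HR = 60 / 0.685 = 87.59 bpm


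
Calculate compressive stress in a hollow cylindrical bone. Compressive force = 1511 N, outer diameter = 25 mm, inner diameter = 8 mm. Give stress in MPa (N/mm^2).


A = pi*(r_o^2 - r_i^2)
r_o = 12.5 mm, r_i = 4 mm
A = 440.608 mm^2
sigma = F/A = 1511 / 440.608
sigma = 3.429 MPa


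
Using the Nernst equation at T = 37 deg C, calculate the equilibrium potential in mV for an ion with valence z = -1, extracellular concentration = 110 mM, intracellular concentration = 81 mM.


E = (RT/(zF)) * ln(C_out/C_in)
T = 37 + 273.15 = 310.15 K
E = (8.314 * 310.15 / (-1 * 96485)) * ln(110/81)
E = -8.179 mV


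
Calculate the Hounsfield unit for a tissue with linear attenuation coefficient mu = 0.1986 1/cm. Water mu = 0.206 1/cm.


HU = ((mu_tissue - mu_water) / mu_water) * 1000
HU = ((0.1986 - 0.206) / 0.206) * 1000
HU = -35.92


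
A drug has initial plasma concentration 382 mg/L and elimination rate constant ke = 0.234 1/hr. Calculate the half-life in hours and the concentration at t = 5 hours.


t_half = ln(2) / ke = 0.693147 / 0.234 = 2.962 hr
C(t) = C0 * exp(-ke*t) = 382 * exp(-0.234*5)
C(5) = 118.6 mg/L


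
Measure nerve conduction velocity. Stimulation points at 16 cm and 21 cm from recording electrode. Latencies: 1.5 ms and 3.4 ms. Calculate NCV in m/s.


Distance = (21 - 16) / 100 = 0.05 m
dt = (3.4 - 1.5) / 1000 = 0.0019 s
NCV = dist / dt = 26.32 m/s


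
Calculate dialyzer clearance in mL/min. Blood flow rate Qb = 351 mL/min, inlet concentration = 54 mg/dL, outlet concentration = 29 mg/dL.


K = Qb * (Cb_in - Cb_out) / Cb_in
K = 351 * (54 - 29) / 54
K = 162.5 mL/min


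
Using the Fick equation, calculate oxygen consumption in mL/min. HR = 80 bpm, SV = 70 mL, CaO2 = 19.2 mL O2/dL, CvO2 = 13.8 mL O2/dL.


CO = HR*SV = 80*70/1000 = 5.6 L/min
a-v O2 diff = 19.2 - 13.8 = 5.4 mL/dL
VO2 = CO * (CaO2-CvO2) * 10 dL/L
VO2 = 5.6 * 5.4 * 10
VO2 = 302.4 mL/min


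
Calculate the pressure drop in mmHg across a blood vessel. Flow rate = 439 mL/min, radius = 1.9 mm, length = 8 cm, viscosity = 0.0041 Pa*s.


dP = 8*mu*L*Q / (pi*r^4)
Q = 439 mL/min = 7.31667e-06 m^3/s
dP = 468.935 Pa = 468.935 / 133.322 mmHg = 3.517 mmHg


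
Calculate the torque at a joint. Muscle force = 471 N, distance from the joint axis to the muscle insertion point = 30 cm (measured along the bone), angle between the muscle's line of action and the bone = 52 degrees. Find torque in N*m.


Torque = F * d * sin(theta)   (moment arm = d*sin(theta))
d = 30 cm = 0.3 m
Torque = 471 * 0.3 * sin(52)
Torque = 111.3 N*m


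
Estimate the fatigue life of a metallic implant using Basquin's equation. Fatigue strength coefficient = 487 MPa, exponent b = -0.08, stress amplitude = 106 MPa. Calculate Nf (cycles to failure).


sigma_a = sigma_f' * (2Nf)^b
2Nf = (sigma_a/sigma_f')^(1/b)
2Nf = (106/487)^(1/-0.08)
2Nf = 1.8957833e+08
Nf = 9.4789e+07


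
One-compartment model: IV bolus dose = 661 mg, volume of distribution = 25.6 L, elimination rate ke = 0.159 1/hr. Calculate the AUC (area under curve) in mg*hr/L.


C0 = Dose/Vd = 661/25.6 = 25.8203 mg/L
AUC = C0/ke = 25.8203/0.159
AUC = 162.4 mg*hr/L


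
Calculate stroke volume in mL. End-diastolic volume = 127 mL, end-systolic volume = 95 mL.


SV = EDV - ESV
SV = 127 - 95
SV = 32 mL


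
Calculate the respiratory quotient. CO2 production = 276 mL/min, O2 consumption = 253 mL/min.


RQ = VCO2 / VO2
RQ = 276 / 253
RQ = 1.091


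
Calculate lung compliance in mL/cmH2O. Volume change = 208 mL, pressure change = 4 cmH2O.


C = dV / dP
C = 208 / 4
C = 52 mL/cmH2O


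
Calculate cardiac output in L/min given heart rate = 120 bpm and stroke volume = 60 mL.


CO = HR * SV
CO = 120 * 60 / 1000
CO = 7.2 L/min


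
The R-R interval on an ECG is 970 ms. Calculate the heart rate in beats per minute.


HR = 60 / RR_interval(s)
RR = 970 ms = 0.97 s
HR = 60 / 0.97 = 61.86 bpm


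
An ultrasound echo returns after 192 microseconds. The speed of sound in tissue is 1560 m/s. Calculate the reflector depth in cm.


depth = c * t / 2
t = 192 us = 1.9200e-04 s
depth = 1560 * 1.9200e-04 / 2
depth = 0.14976 m = 14.976 cm


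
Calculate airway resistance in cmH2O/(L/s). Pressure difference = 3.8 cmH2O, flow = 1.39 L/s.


R = dP / flow
R = 3.8 / 1.39
R = 2.734 cmH2O/(L/s)


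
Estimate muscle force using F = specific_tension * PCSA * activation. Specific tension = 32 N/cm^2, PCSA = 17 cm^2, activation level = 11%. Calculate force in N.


F = sigma * PCSA * activation
F = 32 * 17 * 0.11
F = 59.84 N


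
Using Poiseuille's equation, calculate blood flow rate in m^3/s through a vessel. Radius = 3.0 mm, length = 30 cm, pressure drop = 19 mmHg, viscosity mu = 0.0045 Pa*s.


Q = pi*r^4*dP / (8*mu*L)
r = 0.003 m, L = 0.3 m
dP = 19 mmHg = 2533.118 Pa
Q = 5.9685e-05 m^3/s


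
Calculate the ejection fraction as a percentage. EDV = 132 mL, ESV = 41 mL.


SV = EDV - ESV = 132 - 41 = 91 mL
EF = SV/EDV * 100 = 91/132 * 100
EF = 68.94%


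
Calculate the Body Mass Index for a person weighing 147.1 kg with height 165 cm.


BMI = weight / height^2
height = 165 cm = 1.65 m
BMI = 147.1 / 1.65^2
BMI = 54.03 kg/m^2


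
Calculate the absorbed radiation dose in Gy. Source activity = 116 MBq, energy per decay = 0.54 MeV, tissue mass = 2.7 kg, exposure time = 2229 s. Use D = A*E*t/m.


A = 116 MBq = 1.1600e+08 Bq
E = 0.54 MeV = 8.6508e-14 J
D = A*E*t/m = 1.1600e+08*8.6508e-14*2229/2.7
D = 0.008284 Gy


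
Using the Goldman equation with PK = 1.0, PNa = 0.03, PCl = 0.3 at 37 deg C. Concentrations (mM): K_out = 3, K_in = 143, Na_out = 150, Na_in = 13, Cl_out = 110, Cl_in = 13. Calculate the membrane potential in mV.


Vm = (RT/F)*ln((PK*Ko + PNa*Nao + PCl*Cli)/(PK*Ki + PNa*Nai + PCl*Clo))
Numer = 11.4, Denom = 176.39
Vm = -73.2 mV


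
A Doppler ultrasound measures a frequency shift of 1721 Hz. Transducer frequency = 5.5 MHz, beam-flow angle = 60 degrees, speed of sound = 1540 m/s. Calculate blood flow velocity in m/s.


v = fd * c / (2 * f0 * cos(theta))
v = 1721 * 1540 / (2 * 5.5000e+06 * cos(60))
v = 0.4819 m/s


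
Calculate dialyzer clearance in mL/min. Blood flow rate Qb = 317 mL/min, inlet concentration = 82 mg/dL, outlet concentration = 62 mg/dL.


K = Qb * (Cb_in - Cb_out) / Cb_in
K = 317 * (82 - 62) / 82
K = 77.32 mL/min


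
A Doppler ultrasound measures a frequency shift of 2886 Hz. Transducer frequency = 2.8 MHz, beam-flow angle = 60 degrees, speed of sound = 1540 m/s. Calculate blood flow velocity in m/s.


v = fd * c / (2 * f0 * cos(theta))
v = 2886 * 1540 / (2 * 2.8000e+06 * cos(60))
v = 1.587 m/s


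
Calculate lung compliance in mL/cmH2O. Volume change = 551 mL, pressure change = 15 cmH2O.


C = dV / dP
C = 551 / 15
C = 36.73 mL/cmH2O


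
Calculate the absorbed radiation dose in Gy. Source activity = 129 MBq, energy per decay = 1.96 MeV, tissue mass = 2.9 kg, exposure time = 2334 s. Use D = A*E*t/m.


A = 129 MBq = 1.2900e+08 Bq
E = 1.96 MeV = 3.13992e-13 J
D = A*E*t/m = 1.2900e+08*3.13992e-13*2334/2.9
D = 0.0326 Gy


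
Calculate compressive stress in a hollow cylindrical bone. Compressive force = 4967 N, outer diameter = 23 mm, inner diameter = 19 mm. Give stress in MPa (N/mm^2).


A = pi*(r_o^2 - r_i^2)
r_o = 11.5 mm, r_i = 9.5 mm
A = 131.947 mm^2
sigma = F/A = 4967 / 131.947
sigma = 37.64 MPa
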